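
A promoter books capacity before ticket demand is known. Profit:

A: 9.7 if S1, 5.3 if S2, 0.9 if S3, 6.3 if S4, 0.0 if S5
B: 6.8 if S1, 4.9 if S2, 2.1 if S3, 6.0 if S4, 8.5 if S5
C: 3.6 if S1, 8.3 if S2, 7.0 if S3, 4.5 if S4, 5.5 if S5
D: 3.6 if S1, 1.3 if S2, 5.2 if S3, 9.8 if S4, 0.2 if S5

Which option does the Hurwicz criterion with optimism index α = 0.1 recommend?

A: 0.1·9.7 + 0.9·0.0 = 0.97
B: 0.1·8.5 + 0.9·2.1 = 2.74
C: 0.1·8.3 + 0.9·3.6 = 4.07
D: 0.1·9.8 + 0.9·0.2 = 1.16
Highest Hurwicz score = 4.07 → C.

C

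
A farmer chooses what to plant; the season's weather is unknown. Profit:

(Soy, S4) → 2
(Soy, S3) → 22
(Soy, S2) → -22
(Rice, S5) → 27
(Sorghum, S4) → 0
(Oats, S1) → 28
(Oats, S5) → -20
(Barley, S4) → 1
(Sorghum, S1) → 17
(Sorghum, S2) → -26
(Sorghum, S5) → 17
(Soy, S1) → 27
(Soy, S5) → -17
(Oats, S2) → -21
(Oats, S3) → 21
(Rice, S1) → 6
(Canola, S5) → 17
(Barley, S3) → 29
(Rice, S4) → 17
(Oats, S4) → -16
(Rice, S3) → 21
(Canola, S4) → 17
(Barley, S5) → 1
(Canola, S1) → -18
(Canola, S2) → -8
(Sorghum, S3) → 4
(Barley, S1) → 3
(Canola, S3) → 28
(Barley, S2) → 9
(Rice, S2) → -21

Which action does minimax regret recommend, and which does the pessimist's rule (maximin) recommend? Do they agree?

Column bests: S1=28, S2=9, S3=29, S4=17, S5=27.
Oats regrets: 0, 30, 8, 33, 47 → max 47
Rice regrets: 22, 30, 8, 0, 0 → max 30
Sorghum regrets: 11, 35, 25, 17, 10 → max 35
Canola regrets: 46, 17, 1, 0, 10 → max 46
Barley regrets: 25, 0, 0, 16, 26 → max 26
Soy regrets: 1, 31, 7, 15, 44 → max 44
Smallest max regret = 26 → Barley.
Row minima: Oats=-21, Rice=-21, Sorghum=-26, Canola=-18, Barley=1, Soy=-22
Best worst-case = 1 → Barley.

minimax regret → Barley; maximin → Barley (agree)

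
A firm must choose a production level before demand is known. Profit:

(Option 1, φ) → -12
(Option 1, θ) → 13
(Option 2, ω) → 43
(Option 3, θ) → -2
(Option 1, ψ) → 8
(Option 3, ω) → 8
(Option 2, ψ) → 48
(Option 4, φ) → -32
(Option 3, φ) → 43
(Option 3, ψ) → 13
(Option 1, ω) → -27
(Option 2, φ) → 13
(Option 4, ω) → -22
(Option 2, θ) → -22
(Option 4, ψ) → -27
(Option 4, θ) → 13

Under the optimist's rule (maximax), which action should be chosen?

Row maxima: Option 1=13, Option 2=48, Option 3=43, Option 4=13
Best best-case = 48 → Option 2.

Option 2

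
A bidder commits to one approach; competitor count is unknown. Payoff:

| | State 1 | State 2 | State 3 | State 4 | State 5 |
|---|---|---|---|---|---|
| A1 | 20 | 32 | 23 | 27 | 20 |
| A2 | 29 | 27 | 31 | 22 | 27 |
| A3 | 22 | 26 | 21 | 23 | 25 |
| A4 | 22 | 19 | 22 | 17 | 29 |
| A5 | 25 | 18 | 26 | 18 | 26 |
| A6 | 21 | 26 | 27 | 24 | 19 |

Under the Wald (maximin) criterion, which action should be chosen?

A2

Row minima: A1=20, A2=22, A3=21, A4=17, A5=18, A6=19
Best worst-case = 22 → A2.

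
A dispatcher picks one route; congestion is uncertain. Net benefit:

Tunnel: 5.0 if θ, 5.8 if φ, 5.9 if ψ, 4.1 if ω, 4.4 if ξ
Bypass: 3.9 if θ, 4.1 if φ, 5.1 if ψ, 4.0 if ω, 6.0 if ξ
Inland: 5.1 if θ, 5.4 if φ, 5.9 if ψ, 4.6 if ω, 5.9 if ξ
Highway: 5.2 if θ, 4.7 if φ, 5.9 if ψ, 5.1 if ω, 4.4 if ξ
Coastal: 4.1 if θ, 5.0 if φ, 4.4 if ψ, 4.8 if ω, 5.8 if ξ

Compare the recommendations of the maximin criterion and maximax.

Row minima: Tunnel=4.1, Bypass=3.9, Inland=4.6, Highway=4.4, Coastal=4.1
Best worst-case = 4.6 → Inland.
Row maxima: Tunnel=5.9, Bypass=6.0, Inland=5.9, Highway=5.9, Coastal=5.8
Best best-case = 6.0 → Bypass.

maximin → Inland; maximax → Bypass (disagree)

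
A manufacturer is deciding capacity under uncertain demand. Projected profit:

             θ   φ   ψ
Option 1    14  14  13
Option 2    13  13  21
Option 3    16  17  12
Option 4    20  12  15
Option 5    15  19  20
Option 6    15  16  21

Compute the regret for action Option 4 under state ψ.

6

Best payoff under ψ is 21.
Regret = 21 − 15 = 6.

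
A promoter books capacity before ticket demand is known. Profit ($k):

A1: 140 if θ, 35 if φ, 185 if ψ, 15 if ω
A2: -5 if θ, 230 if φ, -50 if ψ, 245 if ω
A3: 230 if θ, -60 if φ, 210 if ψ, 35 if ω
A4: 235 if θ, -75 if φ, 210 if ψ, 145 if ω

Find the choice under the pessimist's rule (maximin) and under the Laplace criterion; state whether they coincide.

maximin → A1; laplace → A4 (disagree)

Row minima: A1=15, A2=-50, A3=-60, A4=-75
Best worst-case = 15 → A1.
Row averages: A1=93.75, A2=105, A3=103.75, A4=128.75
Highest average = 128.75 → A4.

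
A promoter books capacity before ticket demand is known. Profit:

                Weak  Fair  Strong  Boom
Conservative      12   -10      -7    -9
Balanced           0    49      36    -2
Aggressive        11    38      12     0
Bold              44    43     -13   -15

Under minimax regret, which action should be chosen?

Column bests: Weak=44, Fair=49, Strong=36, Boom=0.
Conservative regrets: 32, 59, 43, 9 → max 59
Balanced regrets: 44, 0, 0, 2 → max 44
Aggressive regrets: 33, 11, 24, 0 → max 33
Bold regrets: 0, 6, 49, 15 → max 49
Smallest max regret = 33 → Aggressive.

Aggressive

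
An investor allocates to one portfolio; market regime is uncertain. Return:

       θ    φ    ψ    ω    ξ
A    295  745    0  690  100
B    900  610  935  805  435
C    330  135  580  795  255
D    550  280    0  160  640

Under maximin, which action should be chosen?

B

Row minima: A=0, B=435, C=135, D=0
Best worst-case = 435 → B.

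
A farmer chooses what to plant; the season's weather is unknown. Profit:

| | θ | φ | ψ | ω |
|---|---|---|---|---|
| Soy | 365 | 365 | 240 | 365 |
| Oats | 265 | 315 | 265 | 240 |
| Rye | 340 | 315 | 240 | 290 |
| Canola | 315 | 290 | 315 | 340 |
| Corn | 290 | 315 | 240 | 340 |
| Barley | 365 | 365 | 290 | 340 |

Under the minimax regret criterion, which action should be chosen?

Barley

Column bests: θ=365, φ=365, ψ=315, ω=365.
Soy regrets: 0, 0, 75, 0 → max 75
Oats regrets: 100, 50, 50, 125 → max 125
Rye regrets: 25, 50, 75, 75 → max 75
Canola regrets: 50, 75, 0, 25 → max 75
Corn regrets: 75, 50, 75, 25 → max 75
Barley regrets: 0, 0, 25, 25 → max 25
Smallest max regret = 25 → Barley.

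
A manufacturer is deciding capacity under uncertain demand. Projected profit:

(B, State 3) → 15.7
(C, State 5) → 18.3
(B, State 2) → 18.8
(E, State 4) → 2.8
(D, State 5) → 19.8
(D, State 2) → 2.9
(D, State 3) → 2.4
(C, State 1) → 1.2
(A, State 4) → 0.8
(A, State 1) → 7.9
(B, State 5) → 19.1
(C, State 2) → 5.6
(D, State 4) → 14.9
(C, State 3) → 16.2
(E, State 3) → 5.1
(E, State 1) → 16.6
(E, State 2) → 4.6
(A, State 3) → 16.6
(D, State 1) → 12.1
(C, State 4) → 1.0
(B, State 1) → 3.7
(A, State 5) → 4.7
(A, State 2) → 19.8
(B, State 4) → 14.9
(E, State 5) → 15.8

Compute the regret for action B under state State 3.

Best payoff under State 3 is 16.6.
Regret = 16.6 − 15.7 = 0.9.

0.9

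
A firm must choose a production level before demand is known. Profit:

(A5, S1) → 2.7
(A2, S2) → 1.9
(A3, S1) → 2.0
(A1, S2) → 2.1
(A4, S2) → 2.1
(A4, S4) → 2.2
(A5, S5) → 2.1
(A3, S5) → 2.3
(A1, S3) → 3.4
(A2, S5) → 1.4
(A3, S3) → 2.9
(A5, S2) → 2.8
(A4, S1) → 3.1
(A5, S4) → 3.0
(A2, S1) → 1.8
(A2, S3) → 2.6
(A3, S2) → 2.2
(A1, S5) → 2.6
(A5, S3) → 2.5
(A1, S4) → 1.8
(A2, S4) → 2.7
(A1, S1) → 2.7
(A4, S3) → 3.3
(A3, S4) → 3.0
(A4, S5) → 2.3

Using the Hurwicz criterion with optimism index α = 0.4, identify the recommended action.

A1: 0.4·3.4 + 0.6·1.8 = 2.44
A2: 0.4·2.7 + 0.6·1.4 = 1.92
A3: 0.4·3.0 + 0.6·2.0 = 2.4
A4: 0.4·3.3 + 0.6·2.1 = 2.58
A5: 0.4·3.0 + 0.6·2.1 = 2.46
Highest Hurwicz score = 2.58 → A4.

A4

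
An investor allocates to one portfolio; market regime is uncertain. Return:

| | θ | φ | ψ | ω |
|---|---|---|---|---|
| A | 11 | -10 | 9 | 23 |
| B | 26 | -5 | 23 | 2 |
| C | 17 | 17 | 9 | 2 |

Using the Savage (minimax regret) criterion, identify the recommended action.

C

Column bests: θ=26, φ=17, ψ=23, ω=23.
A regrets: 15, 27, 14, 0 → max 27
B regrets: 0, 22, 0, 21 → max 22
C regrets: 9, 0, 14, 21 → max 21
Smallest max regret = 21 → C.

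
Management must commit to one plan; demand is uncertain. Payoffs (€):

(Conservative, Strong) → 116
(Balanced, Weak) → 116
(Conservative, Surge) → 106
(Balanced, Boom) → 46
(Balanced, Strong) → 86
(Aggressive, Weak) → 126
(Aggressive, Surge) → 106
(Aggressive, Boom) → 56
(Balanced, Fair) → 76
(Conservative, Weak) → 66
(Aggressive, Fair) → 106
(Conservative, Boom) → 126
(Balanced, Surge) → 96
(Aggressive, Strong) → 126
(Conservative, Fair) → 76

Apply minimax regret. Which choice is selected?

Column bests: Weak=126, Fair=106, Strong=126, Boom=126, Surge=106.
Conservative regrets: 60, 30, 10, 0, 0 → max 60
Balanced regrets: 10, 30, 40, 80, 10 → max 80
Aggressive regrets: 0, 0, 0, 70, 0 → max 70
Smallest max regret = 60 → Conservative.

Conservative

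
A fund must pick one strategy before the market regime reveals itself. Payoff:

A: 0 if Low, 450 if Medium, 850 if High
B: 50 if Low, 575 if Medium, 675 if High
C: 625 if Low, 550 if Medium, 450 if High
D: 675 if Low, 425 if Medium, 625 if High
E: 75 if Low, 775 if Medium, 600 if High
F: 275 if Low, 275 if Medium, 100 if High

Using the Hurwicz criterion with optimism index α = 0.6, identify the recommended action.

A: 0.6·850 + 0.4·0 = 510
B: 0.6·675 + 0.4·50 = 425
C: 0.6·625 + 0.4·450 = 555
D: 0.6·675 + 0.4·425 = 575
E: 0.6·775 + 0.4·75 = 495
F: 0.6·275 + 0.4·100 = 205
Highest Hurwicz score = 575 → D.

D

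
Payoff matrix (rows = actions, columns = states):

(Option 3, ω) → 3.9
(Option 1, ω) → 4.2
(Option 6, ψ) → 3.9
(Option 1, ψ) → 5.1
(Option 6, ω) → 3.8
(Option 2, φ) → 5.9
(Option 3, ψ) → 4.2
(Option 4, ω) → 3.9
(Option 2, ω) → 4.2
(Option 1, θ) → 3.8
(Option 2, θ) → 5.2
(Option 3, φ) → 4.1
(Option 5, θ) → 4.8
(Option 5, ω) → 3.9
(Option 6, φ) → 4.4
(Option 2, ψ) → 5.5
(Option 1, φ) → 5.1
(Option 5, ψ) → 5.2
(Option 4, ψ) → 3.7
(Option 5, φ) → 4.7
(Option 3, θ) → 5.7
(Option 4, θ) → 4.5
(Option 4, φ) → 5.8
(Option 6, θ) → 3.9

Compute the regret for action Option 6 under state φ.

1.5

Best payoff under φ is 5.9.
Regret = 5.9 − 4.4 = 1.5.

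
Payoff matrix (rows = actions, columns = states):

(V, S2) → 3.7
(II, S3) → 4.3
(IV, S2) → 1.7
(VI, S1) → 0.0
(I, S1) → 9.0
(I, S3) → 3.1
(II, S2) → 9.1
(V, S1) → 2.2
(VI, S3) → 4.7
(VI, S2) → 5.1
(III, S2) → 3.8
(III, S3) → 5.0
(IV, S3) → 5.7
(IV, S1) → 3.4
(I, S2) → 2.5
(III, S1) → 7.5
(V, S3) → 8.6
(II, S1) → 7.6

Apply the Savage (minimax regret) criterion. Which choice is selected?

II

Column bests: S1=9.0, S2=9.1, S3=8.6.
I regrets: 0.0, 6.6, 5.5 → max 6.6
II regrets: 1.4, 0.0, 4.3 → max 4.3
III regrets: 1.5, 5.3, 3.6 → max 5.3
IV regrets: 5.6, 7.4, 2.9 → max 7.4
V regrets: 6.8, 5.4, 0.0 → max 6.8
VI regrets: 9.0, 4.0, 3.9 → max 9.0
Smallest max regret = 4.3 → II.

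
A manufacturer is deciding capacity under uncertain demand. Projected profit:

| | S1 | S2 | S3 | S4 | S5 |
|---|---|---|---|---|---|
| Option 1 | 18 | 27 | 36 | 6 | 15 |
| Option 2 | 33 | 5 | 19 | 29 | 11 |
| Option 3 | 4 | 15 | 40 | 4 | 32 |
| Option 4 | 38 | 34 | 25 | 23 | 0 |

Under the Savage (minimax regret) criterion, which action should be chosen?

Column bests: S1=38, S2=34, S3=40, S4=29, S5=32.
Option 1 regrets: 20, 7, 4, 23, 17 → max 23
Option 2 regrets: 5, 29, 21, 0, 21 → max 29
Option 3 regrets: 34, 19, 0, 25, 0 → max 34
Option 4 regrets: 0, 0, 15, 6, 32 → max 32
Smallest max regret = 23 → Option 1.

Option 1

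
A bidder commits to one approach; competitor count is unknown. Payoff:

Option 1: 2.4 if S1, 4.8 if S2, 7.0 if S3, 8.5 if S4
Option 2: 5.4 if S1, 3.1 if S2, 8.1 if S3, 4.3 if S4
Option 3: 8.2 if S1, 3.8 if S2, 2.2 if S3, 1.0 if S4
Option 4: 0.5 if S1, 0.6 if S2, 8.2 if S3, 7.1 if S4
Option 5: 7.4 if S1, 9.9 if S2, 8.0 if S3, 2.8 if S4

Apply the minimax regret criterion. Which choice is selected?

Column bests: S1=8.2, S2=9.9, S3=8.2, S4=8.5.
Option 1 regrets: 5.8, 5.1, 1.2, 0.0 → max 5.8
Option 2 regrets: 2.8, 6.8, 0.1, 4.2 → max 6.8
Option 3 regrets: 0.0, 6.1, 6.0, 7.5 → max 7.5
Option 4 regrets: 7.7, 9.3, 0.0, 1.4 → max 9.3
Option 5 regrets: 0.8, 0.0, 0.2, 5.7 → max 5.7
Smallest max regret = 5.7 → Option 5.

Option 5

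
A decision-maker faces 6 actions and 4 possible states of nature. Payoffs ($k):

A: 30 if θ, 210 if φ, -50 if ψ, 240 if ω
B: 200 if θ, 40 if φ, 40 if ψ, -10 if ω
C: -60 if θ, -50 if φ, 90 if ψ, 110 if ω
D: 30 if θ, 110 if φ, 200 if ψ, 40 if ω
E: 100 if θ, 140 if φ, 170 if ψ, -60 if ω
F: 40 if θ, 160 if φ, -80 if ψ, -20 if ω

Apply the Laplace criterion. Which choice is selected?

A

Row averages: A=107.5, B=67.5, C=22.5, D=95, E=87.5, F=25
Highest average = 107.5 → A.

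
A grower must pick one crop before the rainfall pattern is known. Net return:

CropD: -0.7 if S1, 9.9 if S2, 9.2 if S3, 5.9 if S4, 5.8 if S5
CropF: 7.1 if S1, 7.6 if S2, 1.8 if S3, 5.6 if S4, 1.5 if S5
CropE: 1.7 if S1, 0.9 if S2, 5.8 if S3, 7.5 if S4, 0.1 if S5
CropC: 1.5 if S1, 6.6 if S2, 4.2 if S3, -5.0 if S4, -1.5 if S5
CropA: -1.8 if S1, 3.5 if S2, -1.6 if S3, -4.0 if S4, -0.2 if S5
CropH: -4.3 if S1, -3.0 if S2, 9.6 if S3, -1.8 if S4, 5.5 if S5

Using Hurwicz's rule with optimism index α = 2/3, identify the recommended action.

CropD

CropD: 2/3·9.9 + 1/3·(-0.7) = 191/30
CropF: 2/3·7.6 + 1/3·1.5 = 167/30
CropE: 2/3·7.5 + 1/3·0.1 = 151/30
CropC: 2/3·6.6 + 1/3·(-5.0) = 41/15
CropA: 2/3·3.5 + 1/3·(-4.0) = 1
CropH: 2/3·9.6 + 1/3·(-4.3) = 149/30
Highest Hurwicz score = 191/30 → CropD.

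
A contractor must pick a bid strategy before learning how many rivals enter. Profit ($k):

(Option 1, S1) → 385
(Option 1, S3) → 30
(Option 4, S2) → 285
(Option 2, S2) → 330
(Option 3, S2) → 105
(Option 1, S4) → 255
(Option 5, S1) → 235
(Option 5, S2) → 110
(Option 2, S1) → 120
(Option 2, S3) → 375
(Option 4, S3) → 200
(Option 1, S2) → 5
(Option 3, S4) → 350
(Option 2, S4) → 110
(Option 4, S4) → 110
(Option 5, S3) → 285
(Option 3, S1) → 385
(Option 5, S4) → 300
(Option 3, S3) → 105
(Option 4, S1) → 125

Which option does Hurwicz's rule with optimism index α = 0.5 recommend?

Option 1: 0.5·385 + 0.5·5 = 195
Option 2: 0.5·375 + 0.5·110 = 242.5
Option 3: 0.5·385 + 0.5·105 = 245
Option 4: 0.5·285 + 0.5·110 = 197.5
Option 5: 0.5·300 + 0.5·110 = 205
Highest Hurwicz score = 245 → Option 3.

Option 3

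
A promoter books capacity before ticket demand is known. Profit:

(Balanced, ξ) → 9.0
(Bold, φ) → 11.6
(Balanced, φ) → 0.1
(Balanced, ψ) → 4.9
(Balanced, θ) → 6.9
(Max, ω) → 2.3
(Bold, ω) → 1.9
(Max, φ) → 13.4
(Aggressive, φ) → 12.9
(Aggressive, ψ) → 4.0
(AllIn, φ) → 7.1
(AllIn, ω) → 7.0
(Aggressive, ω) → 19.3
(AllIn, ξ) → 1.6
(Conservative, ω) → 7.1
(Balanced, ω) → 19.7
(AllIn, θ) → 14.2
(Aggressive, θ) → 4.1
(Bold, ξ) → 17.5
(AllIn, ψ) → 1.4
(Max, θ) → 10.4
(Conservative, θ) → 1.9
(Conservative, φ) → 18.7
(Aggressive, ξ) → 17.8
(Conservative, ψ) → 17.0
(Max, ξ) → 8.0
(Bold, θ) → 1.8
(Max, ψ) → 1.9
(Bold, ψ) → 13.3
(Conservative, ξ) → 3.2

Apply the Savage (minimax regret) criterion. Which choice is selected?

Aggressive

Column bests: θ=14.2, φ=18.7, ψ=17.0, ω=19.7, ξ=17.8.
Conservative regrets: 12.3, 0.0, 0.0, 12.6, 14.6 → max 14.6
Balanced regrets: 7.3, 18.6, 12.1, 0.0, 8.8 → max 18.6
Aggressive regrets: 10.1, 5.8, 13.0, 0.4, 0.0 → max 13.0
Bold regrets: 12.4, 7.1, 3.7, 17.8, 0.3 → max 17.8
AllIn regrets: 0.0, 11.6, 15.6, 12.7, 16.2 → max 16.2
Max regrets: 3.8, 5.3, 15.1, 17.4, 9.8 → max 17.4
Smallest max regret = 13.0 → Aggressive.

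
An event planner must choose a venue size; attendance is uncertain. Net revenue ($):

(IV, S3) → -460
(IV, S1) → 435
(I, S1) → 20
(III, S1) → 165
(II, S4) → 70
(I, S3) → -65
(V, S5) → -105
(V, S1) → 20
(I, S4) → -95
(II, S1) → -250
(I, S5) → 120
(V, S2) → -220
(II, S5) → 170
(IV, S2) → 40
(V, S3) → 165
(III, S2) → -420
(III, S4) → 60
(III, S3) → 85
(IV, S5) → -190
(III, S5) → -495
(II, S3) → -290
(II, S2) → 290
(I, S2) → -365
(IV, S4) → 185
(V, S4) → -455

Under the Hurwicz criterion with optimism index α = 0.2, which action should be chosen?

II

I: 0.2·120 + 0.8·(-365) = -268
II: 0.2·290 + 0.8·(-290) = -174
III: 0.2·165 + 0.8·(-495) = -363
IV: 0.2·435 + 0.8·(-460) = -281
V: 0.2·165 + 0.8·(-455) = -331
Highest Hurwicz score = -174 → II.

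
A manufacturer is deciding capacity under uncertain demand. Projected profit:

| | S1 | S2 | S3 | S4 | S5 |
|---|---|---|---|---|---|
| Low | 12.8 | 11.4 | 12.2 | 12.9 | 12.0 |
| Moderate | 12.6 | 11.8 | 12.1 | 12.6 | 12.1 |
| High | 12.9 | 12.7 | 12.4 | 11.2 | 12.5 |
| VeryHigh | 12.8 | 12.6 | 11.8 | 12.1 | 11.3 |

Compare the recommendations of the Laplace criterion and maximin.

laplace → High; maximin → Moderate (disagree)

Row averages: Low=12.26, Moderate=12.24, High=12.34, VeryHigh=12.12
Highest average = 12.34 → High.
Row minima: Low=11.4, Moderate=11.8, High=11.2, VeryHigh=11.3
Best worst-case = 11.8 → Moderate.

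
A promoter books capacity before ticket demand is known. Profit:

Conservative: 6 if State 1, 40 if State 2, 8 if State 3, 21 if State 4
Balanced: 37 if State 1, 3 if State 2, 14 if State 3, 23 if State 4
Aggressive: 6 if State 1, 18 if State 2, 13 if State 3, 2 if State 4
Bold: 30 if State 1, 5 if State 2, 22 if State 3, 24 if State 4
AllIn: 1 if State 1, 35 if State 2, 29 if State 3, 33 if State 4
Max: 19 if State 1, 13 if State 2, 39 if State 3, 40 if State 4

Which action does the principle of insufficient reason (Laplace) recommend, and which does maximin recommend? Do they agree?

Row averages: Conservative=18.75, Balanced=19.25, Aggressive=9.75, Bold=20.25, AllIn=24.5, Max=27.75
Highest average = 27.75 → Max.
Row minima: Conservative=6, Balanced=3, Aggressive=2, Bold=5, AllIn=1, Max=13
Best worst-case = 13 → Max.

laplace → Max; maximin → Max (agree)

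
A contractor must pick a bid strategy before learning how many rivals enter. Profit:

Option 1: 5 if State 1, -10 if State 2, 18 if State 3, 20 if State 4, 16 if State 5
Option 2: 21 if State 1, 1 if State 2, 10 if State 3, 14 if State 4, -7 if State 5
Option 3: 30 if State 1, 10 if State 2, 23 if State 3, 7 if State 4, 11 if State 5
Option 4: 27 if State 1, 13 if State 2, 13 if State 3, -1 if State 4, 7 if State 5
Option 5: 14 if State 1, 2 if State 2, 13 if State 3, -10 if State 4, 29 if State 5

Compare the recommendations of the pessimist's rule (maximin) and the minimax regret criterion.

Row minima: Option 1=-10, Option 2=-7, Option 3=7, Option 4=-1, Option 5=-10
Best worst-case = 7 → Option 3.
Column bests: State 1=30, State 2=13, State 3=23, State 4=20, State 5=29.
Option 1 regrets: 25, 23, 5, 0, 13 → max 25
Option 2 regrets: 9, 12, 13, 6, 36 → max 36
Option 3 regrets: 0, 3, 0, 13, 18 → max 18
Option 4 regrets: 3, 0, 10, 21, 22 → max 22
Option 5 regrets: 16, 11, 10, 30, 0 → max 30
Smallest max regret = 18 → Option 3.

maximin → Option 3; minimax regret → Option 3 (agree)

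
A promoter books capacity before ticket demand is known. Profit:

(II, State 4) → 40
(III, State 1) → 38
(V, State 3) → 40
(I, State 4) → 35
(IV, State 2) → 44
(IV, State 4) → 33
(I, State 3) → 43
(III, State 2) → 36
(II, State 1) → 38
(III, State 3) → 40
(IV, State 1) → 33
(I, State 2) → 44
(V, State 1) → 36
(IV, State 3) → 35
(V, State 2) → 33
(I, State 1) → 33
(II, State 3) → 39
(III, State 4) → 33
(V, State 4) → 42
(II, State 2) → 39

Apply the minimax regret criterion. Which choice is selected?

Column bests: State 1=38, State 2=44, State 3=43, State 4=42.
I regrets: 5, 0, 0, 7 → max 7
II regrets: 0, 5, 4, 2 → max 5
III regrets: 0, 8, 3, 9 → max 9
IV regrets: 5, 0, 8, 9 → max 9
V regrets: 2, 11, 3, 0 → max 11
Smallest max regret = 5 → II.

II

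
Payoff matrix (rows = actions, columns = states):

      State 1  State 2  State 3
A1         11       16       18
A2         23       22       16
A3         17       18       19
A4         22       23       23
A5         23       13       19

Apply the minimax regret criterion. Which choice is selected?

Column bests: State 1=23, State 2=23, State 3=23.
A1 regrets: 12, 7, 5 → max 12
A2 regrets: 0, 1, 7 → max 7
A3 regrets: 6, 5, 4 → max 6
A4 regrets: 1, 0, 0 → max 1
A5 regrets: 0, 10, 4 → max 10
Smallest max regret = 1 → A4.

A4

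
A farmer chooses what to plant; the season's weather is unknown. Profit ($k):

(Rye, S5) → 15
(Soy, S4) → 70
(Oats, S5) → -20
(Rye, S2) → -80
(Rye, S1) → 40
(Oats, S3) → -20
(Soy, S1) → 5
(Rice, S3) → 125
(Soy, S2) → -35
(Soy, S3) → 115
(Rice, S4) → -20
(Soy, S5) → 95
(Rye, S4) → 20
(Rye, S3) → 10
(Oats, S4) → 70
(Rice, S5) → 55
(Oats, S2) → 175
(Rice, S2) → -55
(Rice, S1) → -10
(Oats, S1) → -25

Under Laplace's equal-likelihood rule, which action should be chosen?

Soy

Row averages: Oats=36, Rye=1, Soy=50, Rice=19
Highest average = 50 → Soy.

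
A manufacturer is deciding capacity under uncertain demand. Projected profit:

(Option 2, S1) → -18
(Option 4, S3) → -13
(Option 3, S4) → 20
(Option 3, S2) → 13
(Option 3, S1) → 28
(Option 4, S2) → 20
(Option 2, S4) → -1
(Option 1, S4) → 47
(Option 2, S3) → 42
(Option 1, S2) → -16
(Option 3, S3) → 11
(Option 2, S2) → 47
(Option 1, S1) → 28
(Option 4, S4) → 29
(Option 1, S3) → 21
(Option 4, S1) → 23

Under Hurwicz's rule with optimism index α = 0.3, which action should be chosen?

Option 3

Option 1: 0.3·47 + 0.7·(-16) = 2.9
Option 2: 0.3·47 + 0.7·(-18) = 1.5
Option 3: 0.3·28 + 0.7·11 = 16.1
Option 4: 0.3·29 + 0.7·(-13) = -0.4
Highest Hurwicz score = 16.1 → Option 3.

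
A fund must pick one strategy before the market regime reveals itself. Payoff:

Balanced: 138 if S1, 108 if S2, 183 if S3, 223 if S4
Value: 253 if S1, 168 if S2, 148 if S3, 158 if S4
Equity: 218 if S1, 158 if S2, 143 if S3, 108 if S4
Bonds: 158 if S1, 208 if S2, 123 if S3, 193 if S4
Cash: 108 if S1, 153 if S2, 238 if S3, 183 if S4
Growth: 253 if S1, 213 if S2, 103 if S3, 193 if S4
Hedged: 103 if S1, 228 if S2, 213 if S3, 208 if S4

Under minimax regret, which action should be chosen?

Value

Column bests: S1=253, S2=228, S3=238, S4=223.
Balanced regrets: 115, 120, 55, 0 → max 120
Value regrets: 0, 60, 90, 65 → max 90
Equity regrets: 35, 70, 95, 115 → max 115
Bonds regrets: 95, 20, 115, 30 → max 115
Cash regrets: 145, 75, 0, 40 → max 145
Growth regrets: 0, 15, 135, 30 → max 135
Hedged regrets: 150, 0, 25, 15 → max 150
Smallest max regret = 90 → Value.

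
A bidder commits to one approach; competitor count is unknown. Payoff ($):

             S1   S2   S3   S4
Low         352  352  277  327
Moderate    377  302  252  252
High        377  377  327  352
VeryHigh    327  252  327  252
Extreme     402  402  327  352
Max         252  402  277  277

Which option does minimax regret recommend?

Column bests: S1=402, S2=402, S3=327, S4=352.
Low regrets: 50, 50, 50, 25 → max 50
Moderate regrets: 25, 100, 75, 100 → max 100
High regrets: 25, 25, 0, 0 → max 25
VeryHigh regrets: 75, 150, 0, 100 → max 150
Extreme regrets: 0, 0, 0, 0 → max 0
Max regrets: 150, 0, 50, 75 → max 150
Smallest max regret = 0 → Extreme.

Extreme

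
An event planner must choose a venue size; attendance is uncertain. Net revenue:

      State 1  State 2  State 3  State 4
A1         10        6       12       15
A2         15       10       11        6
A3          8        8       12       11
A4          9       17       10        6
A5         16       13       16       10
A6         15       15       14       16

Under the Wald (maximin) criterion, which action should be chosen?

A6

Row minima: A1=6, A2=6, A3=8, A4=6, A5=10, A6=14
Best worst-case = 14 → A6.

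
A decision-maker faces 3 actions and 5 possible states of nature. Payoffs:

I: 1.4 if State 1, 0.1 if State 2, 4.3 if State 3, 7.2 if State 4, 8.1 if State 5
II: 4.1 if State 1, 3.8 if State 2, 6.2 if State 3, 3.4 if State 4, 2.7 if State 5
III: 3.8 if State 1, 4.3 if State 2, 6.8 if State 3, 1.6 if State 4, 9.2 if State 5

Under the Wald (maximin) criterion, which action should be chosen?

II

Row minima: I=0.1, II=2.7, III=1.6
Best worst-case = 2.7 → II.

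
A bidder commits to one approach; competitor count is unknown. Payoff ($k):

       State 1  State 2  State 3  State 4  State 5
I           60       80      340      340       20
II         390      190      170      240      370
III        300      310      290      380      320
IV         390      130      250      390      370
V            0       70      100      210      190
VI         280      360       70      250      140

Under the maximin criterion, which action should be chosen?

Row minima: I=20, II=170, III=290, IV=130, V=0, VI=70
Best worst-case = 290 → III.

III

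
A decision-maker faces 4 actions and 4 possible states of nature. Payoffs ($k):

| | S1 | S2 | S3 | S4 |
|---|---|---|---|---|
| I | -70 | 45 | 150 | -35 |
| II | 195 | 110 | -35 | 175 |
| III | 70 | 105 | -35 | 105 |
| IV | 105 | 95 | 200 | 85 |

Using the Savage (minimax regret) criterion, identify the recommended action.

IV

Column bests: S1=195, S2=110, S3=200, S4=175.
I regrets: 265, 65, 50, 210 → max 265
II regrets: 0, 0, 235, 0 → max 235
III regrets: 125, 5, 235, 70 → max 235
IV regrets: 90, 15, 0, 90 → max 90
Smallest max regret = 90 → IV.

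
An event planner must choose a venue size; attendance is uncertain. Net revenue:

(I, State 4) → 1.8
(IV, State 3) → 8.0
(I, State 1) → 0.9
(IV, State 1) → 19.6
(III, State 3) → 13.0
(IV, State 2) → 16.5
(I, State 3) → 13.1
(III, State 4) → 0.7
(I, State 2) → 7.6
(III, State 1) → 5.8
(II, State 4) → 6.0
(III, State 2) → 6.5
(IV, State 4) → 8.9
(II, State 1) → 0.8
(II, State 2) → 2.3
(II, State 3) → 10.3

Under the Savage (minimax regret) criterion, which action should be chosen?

IV

Column bests: State 1=19.6, State 2=16.5, State 3=13.1, State 4=8.9.
I regrets: 18.7, 8.9, 0.0, 7.1 → max 18.7
II regrets: 18.8, 14.2, 2.8, 2.9 → max 18.8
III regrets: 13.8, 10.0, 0.1, 8.2 → max 13.8
IV regrets: 0.0, 0.0, 5.1, 0.0 → max 5.1
Smallest max regret = 5.1 → IV.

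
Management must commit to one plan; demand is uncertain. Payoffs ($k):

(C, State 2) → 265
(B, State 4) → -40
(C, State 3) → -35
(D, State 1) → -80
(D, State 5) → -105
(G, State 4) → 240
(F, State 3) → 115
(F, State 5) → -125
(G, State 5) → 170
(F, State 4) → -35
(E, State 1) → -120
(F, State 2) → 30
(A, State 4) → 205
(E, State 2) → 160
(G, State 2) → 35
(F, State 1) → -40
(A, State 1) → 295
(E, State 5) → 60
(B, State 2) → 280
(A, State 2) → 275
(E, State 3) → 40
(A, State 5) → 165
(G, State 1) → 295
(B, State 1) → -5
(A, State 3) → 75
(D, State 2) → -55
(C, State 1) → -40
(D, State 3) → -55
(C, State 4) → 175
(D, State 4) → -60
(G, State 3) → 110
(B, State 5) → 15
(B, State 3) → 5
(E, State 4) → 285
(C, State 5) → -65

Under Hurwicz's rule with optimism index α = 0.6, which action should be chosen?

A

A: 0.6·295 + 0.4·75 = 207
B: 0.6·280 + 0.4·(-40) = 152
C: 0.6·265 + 0.4·(-65) = 133
D: 0.6·(-55) + 0.4·(-105) = -75
E: 0.6·285 + 0.4·(-120) = 123
F: 0.6·115 + 0.4·(-125) = 19
G: 0.6·295 + 0.4·35 = 191
Highest Hurwicz score = 207 → A.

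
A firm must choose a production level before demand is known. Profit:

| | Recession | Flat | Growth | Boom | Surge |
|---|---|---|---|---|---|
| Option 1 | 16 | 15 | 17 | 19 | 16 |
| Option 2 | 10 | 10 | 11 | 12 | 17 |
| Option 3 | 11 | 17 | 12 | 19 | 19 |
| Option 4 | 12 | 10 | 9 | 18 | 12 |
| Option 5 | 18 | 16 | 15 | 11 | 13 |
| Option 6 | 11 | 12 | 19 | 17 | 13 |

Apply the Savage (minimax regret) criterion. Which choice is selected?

Column bests: Recession=18, Flat=17, Growth=19, Boom=19, Surge=19.
Option 1 regrets: 2, 2, 2, 0, 3 → max 3
Option 2 regrets: 8, 7, 8, 7, 2 → max 8
Option 3 regrets: 7, 0, 7, 0, 0 → max 7
Option 4 regrets: 6, 7, 10, 1, 7 → max 10
Option 5 regrets: 0, 1, 4, 8, 6 → max 8
Option 6 regrets: 7, 5, 0, 2, 6 → max 7
Smallest max regret = 3 → Option 1.

Option 1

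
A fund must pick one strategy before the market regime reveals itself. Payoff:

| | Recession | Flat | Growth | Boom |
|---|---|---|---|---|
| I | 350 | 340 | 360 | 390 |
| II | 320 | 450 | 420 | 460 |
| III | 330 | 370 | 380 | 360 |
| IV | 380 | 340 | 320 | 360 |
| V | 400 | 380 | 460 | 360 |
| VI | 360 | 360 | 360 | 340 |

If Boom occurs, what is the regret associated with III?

Best payoff under Boom is 460.
Regret = 460 − 360 = 100.

100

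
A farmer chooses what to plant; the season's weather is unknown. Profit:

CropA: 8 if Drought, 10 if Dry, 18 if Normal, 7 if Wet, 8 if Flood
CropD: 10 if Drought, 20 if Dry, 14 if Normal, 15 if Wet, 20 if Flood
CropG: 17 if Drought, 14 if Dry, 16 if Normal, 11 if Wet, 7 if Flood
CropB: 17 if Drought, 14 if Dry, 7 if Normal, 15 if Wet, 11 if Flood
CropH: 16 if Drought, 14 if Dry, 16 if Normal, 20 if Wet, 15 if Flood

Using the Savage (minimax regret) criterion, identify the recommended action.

Column bests: Drought=17, Dry=20, Normal=18, Wet=20, Flood=20.
CropA regrets: 9, 10, 0, 13, 12 → max 13
CropD regrets: 7, 0, 4, 5, 0 → max 7
CropG regrets: 0, 6, 2, 9, 13 → max 13
CropB regrets: 0, 6, 11, 5, 9 → max 11
CropH regrets: 1, 6, 2, 0, 5 → max 6
Smallest max regret = 6 → CropH.

CropH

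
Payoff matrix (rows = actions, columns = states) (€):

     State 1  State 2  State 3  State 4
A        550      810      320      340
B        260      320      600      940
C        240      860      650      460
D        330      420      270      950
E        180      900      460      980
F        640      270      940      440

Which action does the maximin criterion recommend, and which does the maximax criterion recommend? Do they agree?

Row minima: A=320, B=260, C=240, D=270, E=180, F=270
Best worst-case = 320 → A.
Row maxima: A=810, B=940, C=860, D=950, E=980, F=940
Best best-case = 980 → E.

maximin → A; maximax → E (disagree)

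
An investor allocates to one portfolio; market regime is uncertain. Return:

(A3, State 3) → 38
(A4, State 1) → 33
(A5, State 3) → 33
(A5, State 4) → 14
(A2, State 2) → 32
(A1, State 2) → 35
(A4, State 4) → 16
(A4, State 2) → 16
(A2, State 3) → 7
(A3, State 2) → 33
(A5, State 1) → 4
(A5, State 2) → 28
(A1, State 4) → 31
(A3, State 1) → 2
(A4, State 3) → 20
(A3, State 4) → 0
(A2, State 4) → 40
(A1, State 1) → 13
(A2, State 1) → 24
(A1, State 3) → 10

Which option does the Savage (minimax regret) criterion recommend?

A4

Column bests: State 1=33, State 2=35, State 3=38, State 4=40.
A1 regrets: 20, 0, 28, 9 → max 28
A2 regrets: 9, 3, 31, 0 → max 31
A3 regrets: 31, 2, 0, 40 → max 40
A4 regrets: 0, 19, 18, 24 → max 24
A5 regrets: 29, 7, 5, 26 → max 29
Smallest max regret = 24 → A4.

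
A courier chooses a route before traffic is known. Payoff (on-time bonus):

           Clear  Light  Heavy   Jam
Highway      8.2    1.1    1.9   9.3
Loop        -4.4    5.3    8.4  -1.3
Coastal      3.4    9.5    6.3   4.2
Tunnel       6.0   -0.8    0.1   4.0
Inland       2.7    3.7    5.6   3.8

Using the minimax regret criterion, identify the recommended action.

Coastal

Column bests: Clear=8.2, Light=9.5, Heavy=8.4, Jam=9.3.
Highway regrets: 0.0, 8.4, 6.5, 0.0 → max 8.4
Loop regrets: 12.6, 4.2, 0.0, 10.6 → max 12.6
Coastal regrets: 4.8, 0.0, 2.1, 5.1 → max 5.1
Tunnel regrets: 2.2, 10.3, 8.3, 5.3 → max 10.3
Inland regrets: 5.5, 5.8, 2.8, 5.5 → max 5.8
Smallest max regret = 5.1 → Coastal.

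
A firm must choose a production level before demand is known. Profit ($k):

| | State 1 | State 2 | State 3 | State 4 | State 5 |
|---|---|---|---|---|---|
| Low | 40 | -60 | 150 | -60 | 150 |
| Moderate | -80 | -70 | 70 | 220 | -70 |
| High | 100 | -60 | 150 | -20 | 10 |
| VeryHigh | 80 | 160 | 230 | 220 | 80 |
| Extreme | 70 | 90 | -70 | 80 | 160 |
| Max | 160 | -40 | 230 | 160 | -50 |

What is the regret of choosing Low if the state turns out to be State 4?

280

Best payoff under State 4 is 220.
Regret = 220 − (-60) = 280.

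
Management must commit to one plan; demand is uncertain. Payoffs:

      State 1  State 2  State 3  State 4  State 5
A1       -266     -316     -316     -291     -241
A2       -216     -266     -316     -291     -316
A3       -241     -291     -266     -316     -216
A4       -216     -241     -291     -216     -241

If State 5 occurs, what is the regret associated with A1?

Best payoff under State 5 is -216.
Regret = -216 − (-241) = 25.

25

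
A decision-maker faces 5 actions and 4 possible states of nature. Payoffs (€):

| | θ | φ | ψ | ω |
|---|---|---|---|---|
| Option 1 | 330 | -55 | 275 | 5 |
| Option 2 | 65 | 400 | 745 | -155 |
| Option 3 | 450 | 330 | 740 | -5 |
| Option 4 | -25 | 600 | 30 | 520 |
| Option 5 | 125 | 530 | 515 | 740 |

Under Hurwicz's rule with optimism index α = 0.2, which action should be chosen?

Option 1: 0.2·330 + 0.8·(-55) = 22
Option 2: 0.2·745 + 0.8·(-155) = 25
Option 3: 0.2·740 + 0.8·(-5) = 144
Option 4: 0.2·600 + 0.8·(-25) = 100
Option 5: 0.2·740 + 0.8·125 = 248
Highest Hurwicz score = 248 → Option 5.

Option 5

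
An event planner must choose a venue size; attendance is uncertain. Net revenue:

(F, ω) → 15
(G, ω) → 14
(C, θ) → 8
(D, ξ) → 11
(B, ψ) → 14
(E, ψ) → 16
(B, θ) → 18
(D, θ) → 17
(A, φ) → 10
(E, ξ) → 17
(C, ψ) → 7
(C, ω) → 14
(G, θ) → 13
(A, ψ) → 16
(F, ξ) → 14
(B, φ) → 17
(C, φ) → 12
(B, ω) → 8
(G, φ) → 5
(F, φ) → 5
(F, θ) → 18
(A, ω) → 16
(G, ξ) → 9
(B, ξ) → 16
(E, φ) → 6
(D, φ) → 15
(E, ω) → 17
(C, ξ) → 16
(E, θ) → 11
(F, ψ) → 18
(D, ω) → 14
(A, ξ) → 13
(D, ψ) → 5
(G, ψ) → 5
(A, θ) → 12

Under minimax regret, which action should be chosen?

Column bests: θ=18, φ=17, ψ=18, ω=17, ξ=17.
A regrets: 6, 7, 2, 1, 4 → max 7
B regrets: 0, 0, 4, 9, 1 → max 9
C regrets: 10, 5, 11, 3, 1 → max 11
D regrets: 1, 2, 13, 3, 6 → max 13
E regrets: 7, 11, 2, 0, 0 → max 11
F regrets: 0, 12, 0, 2, 3 → max 12
G regrets: 5, 12, 13, 3, 8 → max 13
Smallest max regret = 7 → A.

A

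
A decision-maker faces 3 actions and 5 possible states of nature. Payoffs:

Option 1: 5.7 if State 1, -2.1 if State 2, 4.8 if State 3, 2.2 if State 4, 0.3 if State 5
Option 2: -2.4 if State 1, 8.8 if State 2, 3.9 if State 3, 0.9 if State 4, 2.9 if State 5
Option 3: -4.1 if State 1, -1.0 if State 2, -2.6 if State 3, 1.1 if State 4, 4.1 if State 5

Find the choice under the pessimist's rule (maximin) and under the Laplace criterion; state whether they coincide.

maximin → Option 1; laplace → Option 2 (disagree)

Row minima: Option 1=-2.1, Option 2=-2.4, Option 3=-4.1
Best worst-case = -2.1 → Option 1.
Row averages: Option 1=2.18, Option 2=2.82, Option 3=-0.5
Highest average = 2.82 → Option 2.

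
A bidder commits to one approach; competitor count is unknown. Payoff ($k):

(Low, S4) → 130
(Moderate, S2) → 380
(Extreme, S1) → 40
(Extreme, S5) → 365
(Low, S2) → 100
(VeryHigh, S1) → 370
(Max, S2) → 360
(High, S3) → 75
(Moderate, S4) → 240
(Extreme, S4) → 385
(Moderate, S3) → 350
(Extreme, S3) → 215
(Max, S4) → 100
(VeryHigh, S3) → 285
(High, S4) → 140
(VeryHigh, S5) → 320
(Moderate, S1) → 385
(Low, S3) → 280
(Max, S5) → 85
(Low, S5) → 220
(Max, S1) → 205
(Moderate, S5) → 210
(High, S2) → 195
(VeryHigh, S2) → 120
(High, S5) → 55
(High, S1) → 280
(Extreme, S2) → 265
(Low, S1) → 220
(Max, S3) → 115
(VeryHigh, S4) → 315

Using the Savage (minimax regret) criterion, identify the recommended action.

Column bests: S1=385, S2=380, S3=350, S4=385, S5=365.
Low regrets: 165, 280, 70, 255, 145 → max 280
Moderate regrets: 0, 0, 0, 145, 155 → max 155
High regrets: 105, 185, 275, 245, 310 → max 310
VeryHigh regrets: 15, 260, 65, 70, 45 → max 260
Extreme regrets: 345, 115, 135, 0, 0 → max 345
Max regrets: 180, 20, 235, 285, 280 → max 285
Smallest max regret = 155 → Moderate.

Moderate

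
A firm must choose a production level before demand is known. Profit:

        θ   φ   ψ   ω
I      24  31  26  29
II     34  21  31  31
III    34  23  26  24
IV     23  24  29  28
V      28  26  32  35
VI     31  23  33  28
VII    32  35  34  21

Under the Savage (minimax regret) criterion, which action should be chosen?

V

Column bests: θ=34, φ=35, ψ=34, ω=35.
I regrets: 10, 4, 8, 6 → max 10
II regrets: 0, 14, 3, 4 → max 14
III regrets: 0, 12, 8, 11 → max 12
IV regrets: 11, 11, 5, 7 → max 11
V regrets: 6, 9, 2, 0 → max 9
VI regrets: 3, 12, 1, 7 → max 12
VII regrets: 2, 0, 0, 14 → max 14
Smallest max regret = 9 → V.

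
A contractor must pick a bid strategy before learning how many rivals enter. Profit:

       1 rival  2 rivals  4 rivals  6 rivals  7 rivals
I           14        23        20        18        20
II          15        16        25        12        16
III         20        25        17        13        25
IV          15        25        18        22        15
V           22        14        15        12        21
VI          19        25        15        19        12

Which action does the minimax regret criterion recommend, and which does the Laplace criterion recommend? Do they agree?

minimax regret → I; laplace → III (disagree)

Column bests: 1 rival=22, 2 rivals=25, 4 rivals=25, 6 rivals=22, 7 rivals=25.
I regrets: 8, 2, 5, 4, 5 → max 8
II regrets: 7, 9, 0, 10, 9 → max 10
III regrets: 2, 0, 8, 9, 0 → max 9
IV regrets: 7, 0, 7, 0, 10 → max 10
V regrets: 0, 11, 10, 10, 4 → max 11
VI regrets: 3, 0, 10, 3, 13 → max 13
Smallest max regret = 8 → I.
Row averages: I=19, II=16.8, III=20, IV=19, V=16.8, VI=18
Highest average = 20 → III.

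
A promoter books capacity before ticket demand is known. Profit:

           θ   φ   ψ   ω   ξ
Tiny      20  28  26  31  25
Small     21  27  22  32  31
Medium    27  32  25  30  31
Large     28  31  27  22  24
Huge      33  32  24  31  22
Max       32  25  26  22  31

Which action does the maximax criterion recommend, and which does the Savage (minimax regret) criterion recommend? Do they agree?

Row maxima: Tiny=31, Small=32, Medium=32, Large=31, Huge=33, Max=32
Best best-case = 33 → Huge.
Column bests: θ=33, φ=32, ψ=27, ω=32, ξ=31.
Tiny regrets: 13, 4, 1, 1, 6 → max 13
Small regrets: 12, 5, 5, 0, 0 → max 12
Medium regrets: 6, 0, 2, 2, 0 → max 6
Large regrets: 5, 1, 0, 10, 7 → max 10
Huge regrets: 0, 0, 3, 1, 9 → max 9
Max regrets: 1, 7, 1, 10, 0 → max 10
Smallest max regret = 6 → Medium.

maximax → Huge; minimax regret → Medium (disagree)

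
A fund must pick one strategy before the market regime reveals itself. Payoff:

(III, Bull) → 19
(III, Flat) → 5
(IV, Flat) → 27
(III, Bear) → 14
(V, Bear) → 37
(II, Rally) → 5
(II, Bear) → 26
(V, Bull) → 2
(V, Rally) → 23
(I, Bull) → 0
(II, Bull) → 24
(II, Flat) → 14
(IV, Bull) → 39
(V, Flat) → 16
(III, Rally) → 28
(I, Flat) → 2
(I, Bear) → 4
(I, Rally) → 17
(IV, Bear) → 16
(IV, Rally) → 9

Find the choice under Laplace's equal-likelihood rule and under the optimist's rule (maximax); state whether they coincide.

Row averages: I=5.75, II=17.25, III=16.5, IV=22.75, V=19.5
Highest average = 22.75 → IV.
Row maxima: I=17, II=26, III=28, IV=39, V=37
Best best-case = 39 → IV.

laplace → IV; maximax → IV (agree)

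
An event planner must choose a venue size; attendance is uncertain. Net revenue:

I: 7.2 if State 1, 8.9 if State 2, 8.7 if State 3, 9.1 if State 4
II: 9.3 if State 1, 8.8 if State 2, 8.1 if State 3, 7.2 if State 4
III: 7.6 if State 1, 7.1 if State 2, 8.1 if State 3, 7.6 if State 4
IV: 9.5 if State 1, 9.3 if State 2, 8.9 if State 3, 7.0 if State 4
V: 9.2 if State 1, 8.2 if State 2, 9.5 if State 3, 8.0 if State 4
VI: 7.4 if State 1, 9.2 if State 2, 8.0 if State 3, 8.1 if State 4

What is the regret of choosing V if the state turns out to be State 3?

0.0

Best payoff under State 3 is 9.5.
Regret = 9.5 − 9.5 = 0.0.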